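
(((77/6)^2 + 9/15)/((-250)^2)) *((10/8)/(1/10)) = 29753/900000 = 0.03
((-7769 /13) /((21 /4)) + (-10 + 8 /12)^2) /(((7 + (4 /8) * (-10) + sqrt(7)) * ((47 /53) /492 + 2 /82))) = 380431456 /559377 -190215728 * sqrt(7) /559377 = -219.59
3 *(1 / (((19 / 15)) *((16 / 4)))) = 45 / 76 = 0.59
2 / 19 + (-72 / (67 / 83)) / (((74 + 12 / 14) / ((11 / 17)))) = -1887304 / 2834971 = -0.67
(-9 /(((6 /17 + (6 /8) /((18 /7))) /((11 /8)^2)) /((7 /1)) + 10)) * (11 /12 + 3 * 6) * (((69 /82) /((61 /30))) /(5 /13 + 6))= -395807847435 /360425532568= -1.10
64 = 64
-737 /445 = -1.66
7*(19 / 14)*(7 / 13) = 133 / 26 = 5.12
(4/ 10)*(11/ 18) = 11/ 45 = 0.24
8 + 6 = 14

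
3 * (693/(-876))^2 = 160083/85264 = 1.88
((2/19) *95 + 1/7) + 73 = 582/7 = 83.14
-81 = -81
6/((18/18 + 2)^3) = 2/9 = 0.22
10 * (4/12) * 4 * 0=0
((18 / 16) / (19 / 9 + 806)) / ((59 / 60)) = 1215 / 858214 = 0.00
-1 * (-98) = 98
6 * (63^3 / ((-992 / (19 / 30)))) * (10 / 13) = -4750893 / 6448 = -736.80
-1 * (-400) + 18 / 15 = 2006 / 5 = 401.20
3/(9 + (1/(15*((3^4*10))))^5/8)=6354664570822500000000/19063993712467500000001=0.33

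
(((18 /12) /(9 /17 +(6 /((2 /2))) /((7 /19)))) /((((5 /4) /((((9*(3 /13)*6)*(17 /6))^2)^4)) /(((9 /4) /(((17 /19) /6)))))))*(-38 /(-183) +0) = 89614695061111692849133806 /165948179226635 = 540016139247.45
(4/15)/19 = 4/285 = 0.01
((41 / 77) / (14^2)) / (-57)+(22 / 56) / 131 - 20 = -20.00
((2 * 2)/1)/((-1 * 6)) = -2/3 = -0.67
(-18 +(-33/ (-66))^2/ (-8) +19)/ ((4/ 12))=93/ 32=2.91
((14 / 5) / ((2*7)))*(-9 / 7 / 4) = -9 / 140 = -0.06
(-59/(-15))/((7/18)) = 354/35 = 10.11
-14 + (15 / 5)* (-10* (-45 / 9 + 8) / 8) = -101 / 4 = -25.25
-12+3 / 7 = -81 / 7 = -11.57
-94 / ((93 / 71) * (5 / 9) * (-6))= 3337 / 155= 21.53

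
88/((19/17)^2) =25432/361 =70.45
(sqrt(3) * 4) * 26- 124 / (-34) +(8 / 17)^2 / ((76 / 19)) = 1070 / 289 +104 * sqrt(3) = 183.84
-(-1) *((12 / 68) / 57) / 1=0.00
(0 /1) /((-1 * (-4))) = 0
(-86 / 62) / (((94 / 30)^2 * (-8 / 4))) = 9675 / 136958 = 0.07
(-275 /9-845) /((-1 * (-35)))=-1576 /63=-25.02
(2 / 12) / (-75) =-1 / 450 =-0.00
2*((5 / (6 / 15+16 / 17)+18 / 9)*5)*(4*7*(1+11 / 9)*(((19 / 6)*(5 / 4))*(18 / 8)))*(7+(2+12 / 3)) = 412659.72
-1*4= -4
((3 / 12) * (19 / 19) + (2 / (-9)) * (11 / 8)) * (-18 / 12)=1 / 12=0.08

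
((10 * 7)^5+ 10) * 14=23529800140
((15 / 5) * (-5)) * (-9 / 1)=135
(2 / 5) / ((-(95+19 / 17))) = -17 / 4085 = -0.00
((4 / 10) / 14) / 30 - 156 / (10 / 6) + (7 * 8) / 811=-79645469 / 851550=-93.53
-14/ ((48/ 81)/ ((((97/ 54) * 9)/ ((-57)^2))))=-0.12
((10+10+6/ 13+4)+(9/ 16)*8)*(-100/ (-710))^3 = 376500/ 4652843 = 0.08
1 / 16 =0.06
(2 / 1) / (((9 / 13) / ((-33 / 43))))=-286 / 129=-2.22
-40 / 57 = -0.70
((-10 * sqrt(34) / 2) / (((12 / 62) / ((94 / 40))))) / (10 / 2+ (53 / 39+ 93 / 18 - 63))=18941 * sqrt(34) / 16060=6.88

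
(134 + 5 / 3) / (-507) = -0.27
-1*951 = -951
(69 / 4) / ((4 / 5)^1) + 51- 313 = -3847 / 16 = -240.44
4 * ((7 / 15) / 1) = 28 / 15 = 1.87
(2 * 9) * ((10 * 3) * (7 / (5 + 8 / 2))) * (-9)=-3780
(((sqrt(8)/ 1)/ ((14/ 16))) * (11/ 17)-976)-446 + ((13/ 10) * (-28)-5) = -7317/ 5 + 176 * sqrt(2)/ 119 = -1461.31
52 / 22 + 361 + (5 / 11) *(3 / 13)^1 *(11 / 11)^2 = 51976 / 143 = 363.47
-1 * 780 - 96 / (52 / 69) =-11796 / 13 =-907.38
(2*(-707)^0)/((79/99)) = 198/79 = 2.51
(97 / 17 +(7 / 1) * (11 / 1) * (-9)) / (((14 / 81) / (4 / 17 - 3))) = 22240494 / 2023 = 10993.82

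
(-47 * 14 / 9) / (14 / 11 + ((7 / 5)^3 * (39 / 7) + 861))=-64625 / 775701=-0.08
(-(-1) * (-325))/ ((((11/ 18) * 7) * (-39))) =150/ 77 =1.95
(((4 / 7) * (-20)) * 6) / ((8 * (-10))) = 6 / 7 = 0.86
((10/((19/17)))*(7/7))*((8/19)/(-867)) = -80/18411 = -0.00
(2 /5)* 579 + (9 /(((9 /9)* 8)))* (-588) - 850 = -12799 /10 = -1279.90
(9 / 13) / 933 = 0.00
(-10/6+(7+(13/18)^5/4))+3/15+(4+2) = 437716817/37791360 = 11.58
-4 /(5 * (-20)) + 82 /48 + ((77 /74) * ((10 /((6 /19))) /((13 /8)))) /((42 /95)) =41223707 /865800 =47.61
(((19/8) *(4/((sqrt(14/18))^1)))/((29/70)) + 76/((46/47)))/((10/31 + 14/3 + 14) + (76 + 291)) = 26505 *sqrt(7)/1041013 + 166098/825631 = 0.27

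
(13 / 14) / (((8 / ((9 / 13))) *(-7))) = -9 / 784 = -0.01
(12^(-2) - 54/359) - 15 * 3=-2333737/51696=-45.14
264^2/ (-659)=-69696/ 659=-105.76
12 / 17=0.71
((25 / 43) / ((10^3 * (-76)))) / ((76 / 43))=-0.00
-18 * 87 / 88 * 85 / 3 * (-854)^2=-4044968865 / 11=-367724442.27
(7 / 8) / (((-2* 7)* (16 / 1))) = -1 / 256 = -0.00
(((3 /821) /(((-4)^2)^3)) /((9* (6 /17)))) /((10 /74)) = 629 /302653440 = 0.00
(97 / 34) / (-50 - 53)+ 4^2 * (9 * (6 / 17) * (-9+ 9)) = -97 / 3502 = -0.03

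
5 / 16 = 0.31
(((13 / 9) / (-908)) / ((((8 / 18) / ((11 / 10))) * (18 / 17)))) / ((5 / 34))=-41327 / 1634400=-0.03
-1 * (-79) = 79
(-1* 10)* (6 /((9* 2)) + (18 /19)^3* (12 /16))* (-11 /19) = 2197910 /390963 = 5.62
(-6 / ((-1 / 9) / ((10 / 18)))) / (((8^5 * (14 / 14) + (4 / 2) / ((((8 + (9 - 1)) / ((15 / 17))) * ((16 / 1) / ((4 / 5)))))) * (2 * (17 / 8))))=768 / 3565159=0.00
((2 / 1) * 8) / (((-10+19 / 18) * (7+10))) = -288 / 2737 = -0.11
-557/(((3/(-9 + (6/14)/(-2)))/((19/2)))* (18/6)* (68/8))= 455069/714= 637.35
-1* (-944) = 944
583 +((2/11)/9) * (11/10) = 583.02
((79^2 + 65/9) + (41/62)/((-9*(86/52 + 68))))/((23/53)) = 167322720433/11621187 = 14398.07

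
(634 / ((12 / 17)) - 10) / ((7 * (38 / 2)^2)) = 5329 / 15162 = 0.35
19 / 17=1.12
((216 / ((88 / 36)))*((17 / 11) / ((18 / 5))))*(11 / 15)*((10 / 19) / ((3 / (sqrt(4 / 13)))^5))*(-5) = -54400*sqrt(13) / 12397671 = -0.02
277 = 277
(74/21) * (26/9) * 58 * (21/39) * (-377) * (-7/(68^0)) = 22653176/27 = 839006.52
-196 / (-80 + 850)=-14 / 55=-0.25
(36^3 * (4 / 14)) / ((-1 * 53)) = -93312 / 371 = -251.51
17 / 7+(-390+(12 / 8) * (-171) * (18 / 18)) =-9017 / 14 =-644.07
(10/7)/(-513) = -0.00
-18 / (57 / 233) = -1398 / 19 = -73.58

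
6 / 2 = 3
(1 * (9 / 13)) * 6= 54 / 13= 4.15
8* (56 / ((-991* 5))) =-448 / 4955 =-0.09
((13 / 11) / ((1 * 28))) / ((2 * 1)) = 13 / 616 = 0.02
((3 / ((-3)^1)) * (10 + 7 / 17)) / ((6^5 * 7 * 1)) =-59 / 308448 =-0.00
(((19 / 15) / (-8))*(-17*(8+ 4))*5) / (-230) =-323 / 460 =-0.70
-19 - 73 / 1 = -92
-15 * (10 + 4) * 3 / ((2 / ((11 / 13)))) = -3465 / 13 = -266.54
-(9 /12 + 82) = -331 /4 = -82.75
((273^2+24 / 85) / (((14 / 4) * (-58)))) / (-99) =2111663 / 569415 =3.71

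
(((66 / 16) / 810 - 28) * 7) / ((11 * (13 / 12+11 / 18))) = -423283 / 40260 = -10.51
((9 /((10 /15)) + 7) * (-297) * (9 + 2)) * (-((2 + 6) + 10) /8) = 1205523 /8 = 150690.38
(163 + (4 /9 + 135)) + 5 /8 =299.07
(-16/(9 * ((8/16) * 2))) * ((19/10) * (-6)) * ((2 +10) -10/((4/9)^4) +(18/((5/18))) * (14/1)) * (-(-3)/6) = 2686999/400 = 6717.50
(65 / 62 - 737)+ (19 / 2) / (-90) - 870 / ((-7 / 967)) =4665647807 / 39060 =119448.23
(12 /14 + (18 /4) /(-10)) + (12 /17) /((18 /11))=5987 /7140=0.84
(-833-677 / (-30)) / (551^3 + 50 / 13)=-316069 / 65240820390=-0.00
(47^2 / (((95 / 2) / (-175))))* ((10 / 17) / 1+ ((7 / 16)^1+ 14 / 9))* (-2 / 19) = 2211.33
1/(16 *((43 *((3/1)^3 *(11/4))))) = 1/51084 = 0.00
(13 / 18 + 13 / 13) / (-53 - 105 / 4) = -62 / 2853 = -0.02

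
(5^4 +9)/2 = 317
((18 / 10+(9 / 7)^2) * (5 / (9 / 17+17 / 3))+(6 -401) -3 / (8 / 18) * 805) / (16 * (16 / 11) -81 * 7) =992301409 / 92609804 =10.71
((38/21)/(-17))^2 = 0.01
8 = 8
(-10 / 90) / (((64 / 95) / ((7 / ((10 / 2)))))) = -133 / 576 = -0.23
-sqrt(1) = -1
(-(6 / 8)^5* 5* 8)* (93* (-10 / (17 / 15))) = 8474625 / 1088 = 7789.18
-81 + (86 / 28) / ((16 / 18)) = -8685 / 112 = -77.54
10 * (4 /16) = 5 /2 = 2.50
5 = 5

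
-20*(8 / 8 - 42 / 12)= 50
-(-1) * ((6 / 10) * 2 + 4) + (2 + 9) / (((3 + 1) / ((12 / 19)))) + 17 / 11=8864 / 1045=8.48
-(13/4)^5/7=-371293/7168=-51.80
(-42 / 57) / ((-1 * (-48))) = -7 / 456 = -0.02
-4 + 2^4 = 12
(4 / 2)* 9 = 18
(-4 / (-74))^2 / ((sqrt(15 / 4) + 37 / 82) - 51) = -135956 / 2348630389 - 6724 * sqrt(15) / 11743151945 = -0.00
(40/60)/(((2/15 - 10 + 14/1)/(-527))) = -85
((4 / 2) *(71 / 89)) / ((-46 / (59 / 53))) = -4189 / 108491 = -0.04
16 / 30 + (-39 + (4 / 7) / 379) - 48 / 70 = -1558009 / 39795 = -39.15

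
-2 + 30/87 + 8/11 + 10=2894/319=9.07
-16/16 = -1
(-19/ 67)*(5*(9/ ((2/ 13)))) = -11115/ 134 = -82.95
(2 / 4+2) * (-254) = -635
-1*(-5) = 5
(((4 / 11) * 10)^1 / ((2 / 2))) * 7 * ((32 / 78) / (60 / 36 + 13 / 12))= 17920 / 4719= 3.80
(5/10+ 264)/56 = 529/112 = 4.72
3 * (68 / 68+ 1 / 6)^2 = 49 / 12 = 4.08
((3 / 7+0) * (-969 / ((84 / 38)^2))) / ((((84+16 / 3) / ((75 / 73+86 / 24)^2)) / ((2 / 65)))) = -38820520187 / 62382552960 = -0.62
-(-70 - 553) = 623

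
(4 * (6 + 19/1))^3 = 1000000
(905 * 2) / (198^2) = 905 / 19602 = 0.05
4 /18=2 /9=0.22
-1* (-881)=881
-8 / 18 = -4 / 9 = -0.44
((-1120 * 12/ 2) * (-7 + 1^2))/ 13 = 40320/ 13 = 3101.54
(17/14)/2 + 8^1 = 241/28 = 8.61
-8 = -8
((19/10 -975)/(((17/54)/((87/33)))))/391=-7619373/365585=-20.84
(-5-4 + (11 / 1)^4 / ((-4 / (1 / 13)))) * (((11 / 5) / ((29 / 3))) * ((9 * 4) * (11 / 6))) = -567369 / 130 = -4364.38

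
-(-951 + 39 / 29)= 27540 / 29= 949.66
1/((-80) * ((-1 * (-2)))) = -1/160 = -0.01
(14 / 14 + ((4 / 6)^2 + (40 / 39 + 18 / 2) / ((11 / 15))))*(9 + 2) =19454 / 117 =166.27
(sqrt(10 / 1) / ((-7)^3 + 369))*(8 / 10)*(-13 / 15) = -0.08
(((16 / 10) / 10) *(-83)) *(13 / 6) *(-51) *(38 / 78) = 714.91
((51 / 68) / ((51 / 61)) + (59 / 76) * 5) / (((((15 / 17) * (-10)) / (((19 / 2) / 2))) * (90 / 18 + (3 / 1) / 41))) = -42189 / 83200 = -0.51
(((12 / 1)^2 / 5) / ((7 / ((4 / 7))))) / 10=288 / 1225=0.24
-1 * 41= -41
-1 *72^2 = -5184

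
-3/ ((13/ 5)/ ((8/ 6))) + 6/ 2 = 19/ 13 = 1.46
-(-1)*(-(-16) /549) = 16 /549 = 0.03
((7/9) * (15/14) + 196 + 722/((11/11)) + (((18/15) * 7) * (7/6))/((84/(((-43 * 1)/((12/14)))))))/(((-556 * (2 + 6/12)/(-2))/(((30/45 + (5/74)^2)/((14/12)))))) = 3624277171/4795333200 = 0.76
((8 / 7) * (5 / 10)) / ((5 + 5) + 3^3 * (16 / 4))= 2 / 413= 0.00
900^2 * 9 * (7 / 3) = 17010000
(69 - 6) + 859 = 922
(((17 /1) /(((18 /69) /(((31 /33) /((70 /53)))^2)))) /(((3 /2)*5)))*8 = 2110969118 /60031125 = 35.16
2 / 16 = 1 / 8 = 0.12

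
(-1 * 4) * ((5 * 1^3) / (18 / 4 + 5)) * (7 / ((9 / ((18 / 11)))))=-2.68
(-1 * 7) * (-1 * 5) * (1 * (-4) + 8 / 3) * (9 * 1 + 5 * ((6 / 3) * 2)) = -4060 / 3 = -1353.33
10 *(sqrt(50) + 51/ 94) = 76.14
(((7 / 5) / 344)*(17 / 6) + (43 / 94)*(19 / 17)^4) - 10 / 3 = -35217998789 / 13503675280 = -2.61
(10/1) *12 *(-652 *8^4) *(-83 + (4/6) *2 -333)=132888657920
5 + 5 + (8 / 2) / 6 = 32 / 3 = 10.67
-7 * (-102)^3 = 7428456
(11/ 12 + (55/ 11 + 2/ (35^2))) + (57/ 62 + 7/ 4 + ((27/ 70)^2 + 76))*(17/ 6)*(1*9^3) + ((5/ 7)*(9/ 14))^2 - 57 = 726809682283/ 4465860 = 162747.98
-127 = -127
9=9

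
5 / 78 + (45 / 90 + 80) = 3142 / 39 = 80.56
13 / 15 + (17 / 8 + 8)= 1319 / 120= 10.99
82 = 82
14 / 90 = 7 / 45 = 0.16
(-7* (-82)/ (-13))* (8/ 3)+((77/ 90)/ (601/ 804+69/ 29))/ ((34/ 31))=-1352189827/ 11508575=-117.49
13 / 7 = 1.86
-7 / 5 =-1.40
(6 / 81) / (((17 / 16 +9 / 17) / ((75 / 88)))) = 1700 / 42867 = 0.04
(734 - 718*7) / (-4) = 1073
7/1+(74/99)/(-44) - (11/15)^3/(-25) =142906477/20418750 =7.00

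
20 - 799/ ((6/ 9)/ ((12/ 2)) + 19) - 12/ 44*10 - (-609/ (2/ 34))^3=1109682256952.46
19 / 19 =1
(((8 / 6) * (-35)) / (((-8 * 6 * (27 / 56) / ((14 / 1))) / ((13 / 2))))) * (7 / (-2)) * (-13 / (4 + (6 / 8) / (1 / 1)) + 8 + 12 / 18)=-52749970 / 13851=-3808.39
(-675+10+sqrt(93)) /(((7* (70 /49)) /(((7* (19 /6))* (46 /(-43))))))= 406847 /258- 3059* sqrt(93) /1290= 1554.06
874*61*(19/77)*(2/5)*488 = 988654816/385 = 2567934.59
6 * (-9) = -54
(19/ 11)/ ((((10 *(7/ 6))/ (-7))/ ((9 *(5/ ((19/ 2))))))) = -54/ 11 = -4.91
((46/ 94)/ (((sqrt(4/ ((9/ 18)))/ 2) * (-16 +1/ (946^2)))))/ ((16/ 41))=-210976447 * sqrt(2)/ 5383814280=-0.06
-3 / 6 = -1 / 2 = -0.50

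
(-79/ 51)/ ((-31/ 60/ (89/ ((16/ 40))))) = 351550/ 527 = 667.08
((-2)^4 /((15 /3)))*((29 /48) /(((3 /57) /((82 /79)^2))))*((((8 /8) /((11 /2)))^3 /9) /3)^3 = 1896921088 /4344811112288830095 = 0.00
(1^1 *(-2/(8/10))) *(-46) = 115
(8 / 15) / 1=8 / 15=0.53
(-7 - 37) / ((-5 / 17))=748 / 5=149.60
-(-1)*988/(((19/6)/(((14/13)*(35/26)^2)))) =102900/169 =608.88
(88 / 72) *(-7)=-77 / 9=-8.56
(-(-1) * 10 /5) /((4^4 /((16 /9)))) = 1 /72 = 0.01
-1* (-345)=345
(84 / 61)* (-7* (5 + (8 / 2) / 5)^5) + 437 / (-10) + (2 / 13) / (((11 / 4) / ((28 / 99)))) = -341718350666293 / 5397356250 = -63312.17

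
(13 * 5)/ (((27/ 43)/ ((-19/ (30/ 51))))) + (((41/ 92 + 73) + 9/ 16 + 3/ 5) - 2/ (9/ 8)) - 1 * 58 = -165375667/ 49680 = -3328.82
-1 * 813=-813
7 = 7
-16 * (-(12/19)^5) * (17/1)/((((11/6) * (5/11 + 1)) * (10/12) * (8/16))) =304570368/12380495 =24.60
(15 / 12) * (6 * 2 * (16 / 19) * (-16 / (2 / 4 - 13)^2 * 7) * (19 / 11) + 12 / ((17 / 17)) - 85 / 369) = -1881779 / 2029500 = -0.93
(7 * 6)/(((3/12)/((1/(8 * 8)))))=21/8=2.62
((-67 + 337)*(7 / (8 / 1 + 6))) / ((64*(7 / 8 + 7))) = 15 / 56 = 0.27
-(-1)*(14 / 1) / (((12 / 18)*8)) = 21 / 8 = 2.62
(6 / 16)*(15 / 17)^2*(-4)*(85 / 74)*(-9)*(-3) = -91125 / 2516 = -36.22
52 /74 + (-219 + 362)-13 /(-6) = 32383 /222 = 145.87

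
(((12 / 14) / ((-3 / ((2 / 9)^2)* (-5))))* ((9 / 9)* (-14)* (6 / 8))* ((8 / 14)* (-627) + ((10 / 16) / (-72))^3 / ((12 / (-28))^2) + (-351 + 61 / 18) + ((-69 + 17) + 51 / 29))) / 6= 264001978431727 / 70701890273280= 3.73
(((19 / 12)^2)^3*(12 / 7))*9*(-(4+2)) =-47045881 / 32256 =-1458.52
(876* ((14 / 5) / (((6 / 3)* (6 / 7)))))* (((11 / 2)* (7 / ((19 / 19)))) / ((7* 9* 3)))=39347 / 135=291.46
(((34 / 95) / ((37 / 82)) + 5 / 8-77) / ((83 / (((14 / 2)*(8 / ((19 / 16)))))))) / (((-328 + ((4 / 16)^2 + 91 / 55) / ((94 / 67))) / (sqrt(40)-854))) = -3363172334584832 / 29967319196413 + 7876281814016*sqrt(10) / 29967319196413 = -111.40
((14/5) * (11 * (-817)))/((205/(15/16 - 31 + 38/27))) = 778750511/221400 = 3517.39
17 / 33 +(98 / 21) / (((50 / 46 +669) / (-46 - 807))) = -459887 / 84766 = -5.43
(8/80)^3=0.00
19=19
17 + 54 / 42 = 128 / 7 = 18.29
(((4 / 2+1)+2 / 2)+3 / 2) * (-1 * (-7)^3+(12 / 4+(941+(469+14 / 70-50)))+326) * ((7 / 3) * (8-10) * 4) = -1043196 / 5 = -208639.20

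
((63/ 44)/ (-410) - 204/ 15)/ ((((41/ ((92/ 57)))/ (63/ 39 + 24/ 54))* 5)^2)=-15080186037086/ 4214787692061375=-0.00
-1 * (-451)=451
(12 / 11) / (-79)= -12 / 869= -0.01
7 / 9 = 0.78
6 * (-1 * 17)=-102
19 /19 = 1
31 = 31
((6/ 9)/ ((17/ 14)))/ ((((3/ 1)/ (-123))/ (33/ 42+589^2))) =-398266210/ 51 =-7809141.37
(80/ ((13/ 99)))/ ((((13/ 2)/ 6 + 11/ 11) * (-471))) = -0.62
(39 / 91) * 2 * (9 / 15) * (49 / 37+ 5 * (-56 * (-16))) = 426366 / 185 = 2304.68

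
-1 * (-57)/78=19/26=0.73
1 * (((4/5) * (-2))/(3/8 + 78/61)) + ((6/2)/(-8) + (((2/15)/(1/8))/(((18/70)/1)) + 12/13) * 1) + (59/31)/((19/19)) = 659382341/117079560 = 5.63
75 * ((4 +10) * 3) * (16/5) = 10080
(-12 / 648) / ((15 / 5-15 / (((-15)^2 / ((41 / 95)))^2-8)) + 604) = -456877177 / 14975518746096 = -0.00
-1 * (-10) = 10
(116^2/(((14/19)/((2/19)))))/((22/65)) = 437320/77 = 5679.48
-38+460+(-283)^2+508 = 81019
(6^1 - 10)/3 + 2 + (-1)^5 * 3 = -7/3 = -2.33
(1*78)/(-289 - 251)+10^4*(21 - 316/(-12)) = 42599987/90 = 473333.19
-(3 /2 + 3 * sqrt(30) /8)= -3 * sqrt(30) /8 - 3 /2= -3.55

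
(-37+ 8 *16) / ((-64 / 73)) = -6643 / 64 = -103.80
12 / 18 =2 / 3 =0.67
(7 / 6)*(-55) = -385 / 6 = -64.17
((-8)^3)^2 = 262144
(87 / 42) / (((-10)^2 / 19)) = 551 / 1400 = 0.39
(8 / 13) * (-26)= -16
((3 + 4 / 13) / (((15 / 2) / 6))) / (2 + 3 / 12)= 688 / 585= 1.18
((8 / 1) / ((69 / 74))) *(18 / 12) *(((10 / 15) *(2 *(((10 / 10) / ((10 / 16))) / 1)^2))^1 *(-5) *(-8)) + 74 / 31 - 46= 18326008 / 10695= 1713.51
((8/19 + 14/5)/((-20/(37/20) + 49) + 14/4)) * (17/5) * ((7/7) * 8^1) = 3079584/1465375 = 2.10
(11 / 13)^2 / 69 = 121 / 11661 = 0.01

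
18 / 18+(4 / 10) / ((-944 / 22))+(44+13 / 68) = 226587 / 5015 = 45.18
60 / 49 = 1.22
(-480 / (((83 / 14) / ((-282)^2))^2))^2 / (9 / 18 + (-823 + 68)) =-235991426227791184100170137600 / 23871535463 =-9885892199668898361.73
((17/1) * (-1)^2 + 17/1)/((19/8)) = 272/19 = 14.32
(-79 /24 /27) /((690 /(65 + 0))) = -1027 /89424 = -0.01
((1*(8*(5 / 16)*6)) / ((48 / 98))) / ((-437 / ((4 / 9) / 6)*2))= -245 / 94392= -0.00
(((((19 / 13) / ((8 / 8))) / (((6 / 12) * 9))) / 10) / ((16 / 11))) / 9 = 209 / 84240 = 0.00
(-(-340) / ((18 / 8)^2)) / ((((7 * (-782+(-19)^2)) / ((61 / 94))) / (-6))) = 331840 / 3739743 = 0.09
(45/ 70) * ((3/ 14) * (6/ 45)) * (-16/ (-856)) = 9/ 26215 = 0.00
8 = 8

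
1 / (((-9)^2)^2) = 1 / 6561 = 0.00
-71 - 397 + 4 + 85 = -379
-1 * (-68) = 68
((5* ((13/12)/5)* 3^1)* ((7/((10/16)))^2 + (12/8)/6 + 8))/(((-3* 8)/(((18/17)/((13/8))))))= -40107/3400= -11.80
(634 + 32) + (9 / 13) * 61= 9207 / 13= 708.23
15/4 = 3.75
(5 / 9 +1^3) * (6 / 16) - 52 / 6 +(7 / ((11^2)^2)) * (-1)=-1420261 / 175692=-8.08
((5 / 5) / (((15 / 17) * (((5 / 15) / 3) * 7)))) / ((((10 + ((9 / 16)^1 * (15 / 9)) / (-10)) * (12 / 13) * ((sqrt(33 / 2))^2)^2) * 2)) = 3536 / 12082455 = 0.00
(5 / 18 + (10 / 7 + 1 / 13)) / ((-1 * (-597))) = 2921 / 977886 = 0.00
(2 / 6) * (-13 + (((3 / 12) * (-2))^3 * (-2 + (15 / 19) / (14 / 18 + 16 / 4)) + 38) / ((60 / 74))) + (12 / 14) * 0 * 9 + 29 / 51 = 13279887 / 1111120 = 11.95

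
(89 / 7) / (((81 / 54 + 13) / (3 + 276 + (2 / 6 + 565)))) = 740.35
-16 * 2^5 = -512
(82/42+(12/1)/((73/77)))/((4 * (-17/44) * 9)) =-246367/234549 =-1.05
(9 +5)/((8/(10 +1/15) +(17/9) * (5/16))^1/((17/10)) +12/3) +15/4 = 23698209/3559484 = 6.66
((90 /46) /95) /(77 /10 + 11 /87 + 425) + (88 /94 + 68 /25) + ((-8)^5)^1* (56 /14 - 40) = 228089932843843218 /193353632525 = 1179651.66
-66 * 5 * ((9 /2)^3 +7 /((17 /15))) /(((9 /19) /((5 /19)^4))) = -151628125 /466412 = -325.09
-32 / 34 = -16 / 17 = -0.94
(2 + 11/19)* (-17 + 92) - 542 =-6623/19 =-348.58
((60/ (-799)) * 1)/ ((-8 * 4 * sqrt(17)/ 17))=15 * sqrt(17)/ 6392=0.01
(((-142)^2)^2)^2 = 165312903998914816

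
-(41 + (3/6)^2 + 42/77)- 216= -11343/44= -257.80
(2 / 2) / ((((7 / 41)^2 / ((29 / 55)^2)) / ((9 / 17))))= 12723489 / 2519825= 5.05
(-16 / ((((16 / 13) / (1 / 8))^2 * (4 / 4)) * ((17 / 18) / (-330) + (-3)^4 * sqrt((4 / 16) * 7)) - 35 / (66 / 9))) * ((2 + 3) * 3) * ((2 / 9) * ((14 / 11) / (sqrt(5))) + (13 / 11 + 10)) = -2654594765881344000 * sqrt(7) / 27186967061413439279 - 13428844344115200 * sqrt(35) / 27186967061413439279 - 3414422049386400 / 27186967061413439279 - 17272595733120 * sqrt(5) / 27186967061413439279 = -0.26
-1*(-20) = 20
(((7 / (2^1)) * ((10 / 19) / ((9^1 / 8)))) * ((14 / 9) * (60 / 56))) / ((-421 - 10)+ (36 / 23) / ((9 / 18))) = -32200 / 5048433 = -0.01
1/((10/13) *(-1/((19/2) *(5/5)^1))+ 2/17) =4199/154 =27.27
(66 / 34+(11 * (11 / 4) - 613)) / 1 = -39495 / 68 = -580.81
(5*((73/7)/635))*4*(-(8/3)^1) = -2336/2667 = -0.88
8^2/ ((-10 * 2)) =-16/ 5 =-3.20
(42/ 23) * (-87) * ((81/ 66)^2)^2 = -970942707/ 2693944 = -360.42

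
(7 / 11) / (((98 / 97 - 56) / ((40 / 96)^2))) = -2425 / 1207008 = -0.00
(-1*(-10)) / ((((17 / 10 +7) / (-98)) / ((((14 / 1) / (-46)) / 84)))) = 2450 / 6003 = 0.41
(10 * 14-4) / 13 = 136 / 13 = 10.46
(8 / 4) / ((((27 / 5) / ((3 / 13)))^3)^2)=31250 / 2565164201769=0.00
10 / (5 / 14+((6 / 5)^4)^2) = 54687500 / 25467749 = 2.15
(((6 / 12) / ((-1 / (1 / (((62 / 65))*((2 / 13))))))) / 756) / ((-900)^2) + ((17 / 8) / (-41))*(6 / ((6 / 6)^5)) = -0.31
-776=-776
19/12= 1.58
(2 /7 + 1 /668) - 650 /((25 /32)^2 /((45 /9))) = -124487109 /23380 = -5324.51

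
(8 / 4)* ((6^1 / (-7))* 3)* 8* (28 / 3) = -384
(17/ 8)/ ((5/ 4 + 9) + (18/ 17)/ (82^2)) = 485809/ 2343350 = 0.21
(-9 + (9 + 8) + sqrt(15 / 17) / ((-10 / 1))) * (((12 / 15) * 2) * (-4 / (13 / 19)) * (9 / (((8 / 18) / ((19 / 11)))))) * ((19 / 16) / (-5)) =2222316 / 3575 -555579 * sqrt(255) / 1215500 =614.33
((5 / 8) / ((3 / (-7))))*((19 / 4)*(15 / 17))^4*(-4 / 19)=4051096875 / 42762752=94.73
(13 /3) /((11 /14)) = 182 /33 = 5.52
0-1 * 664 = -664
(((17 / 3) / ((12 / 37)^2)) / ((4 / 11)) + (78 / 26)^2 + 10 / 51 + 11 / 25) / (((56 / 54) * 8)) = 115878011 / 6092800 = 19.02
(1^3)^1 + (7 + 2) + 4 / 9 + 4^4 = 2398 / 9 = 266.44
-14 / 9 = -1.56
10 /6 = 5 /3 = 1.67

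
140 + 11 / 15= 2111 / 15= 140.73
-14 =-14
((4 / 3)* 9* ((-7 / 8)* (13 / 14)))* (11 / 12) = -143 / 16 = -8.94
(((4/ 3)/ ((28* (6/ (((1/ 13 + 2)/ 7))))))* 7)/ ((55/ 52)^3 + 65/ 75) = 243360/ 30264703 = 0.01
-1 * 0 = 0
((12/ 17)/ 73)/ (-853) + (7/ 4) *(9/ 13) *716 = 11937527565/ 13761449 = 867.46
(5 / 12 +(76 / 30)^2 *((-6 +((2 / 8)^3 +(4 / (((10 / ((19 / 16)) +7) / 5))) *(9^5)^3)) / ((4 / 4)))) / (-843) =-2032875202877.08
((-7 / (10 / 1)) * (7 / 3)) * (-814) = 19943 / 15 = 1329.53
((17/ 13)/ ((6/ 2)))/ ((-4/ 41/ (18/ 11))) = -2091/ 286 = -7.31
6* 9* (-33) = -1782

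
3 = 3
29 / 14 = 2.07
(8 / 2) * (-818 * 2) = -6544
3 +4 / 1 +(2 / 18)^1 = 64 / 9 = 7.11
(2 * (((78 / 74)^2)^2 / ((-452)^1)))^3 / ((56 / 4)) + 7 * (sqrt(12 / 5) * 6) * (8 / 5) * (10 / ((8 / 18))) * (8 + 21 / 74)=-12381557655576425121 / 1063834430441503771327094384 + 926856 * sqrt(15) / 185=19403.77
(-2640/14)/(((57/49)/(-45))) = 138600/19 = 7294.74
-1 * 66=-66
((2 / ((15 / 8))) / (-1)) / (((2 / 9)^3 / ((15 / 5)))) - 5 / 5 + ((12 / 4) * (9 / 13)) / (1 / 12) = -17399 / 65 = -267.68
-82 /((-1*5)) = 82 /5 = 16.40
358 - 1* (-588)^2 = -345386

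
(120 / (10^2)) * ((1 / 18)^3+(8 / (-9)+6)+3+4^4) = 1540297 / 4860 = 316.93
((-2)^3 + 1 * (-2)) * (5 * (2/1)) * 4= -400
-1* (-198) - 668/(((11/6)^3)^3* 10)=197.71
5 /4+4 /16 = 3 /2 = 1.50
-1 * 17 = -17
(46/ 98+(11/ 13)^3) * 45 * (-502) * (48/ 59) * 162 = -20332626480000/ 6351527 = -3201218.62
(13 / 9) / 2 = 13 / 18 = 0.72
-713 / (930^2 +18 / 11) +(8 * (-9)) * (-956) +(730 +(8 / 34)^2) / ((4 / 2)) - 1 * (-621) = 191966221925753 / 2749522302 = 69818.03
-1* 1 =-1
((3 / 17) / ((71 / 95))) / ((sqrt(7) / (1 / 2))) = 285 * sqrt(7) / 16898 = 0.04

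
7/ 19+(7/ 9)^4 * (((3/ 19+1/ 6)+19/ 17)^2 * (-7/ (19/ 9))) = -112130632243/ 52022195244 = -2.16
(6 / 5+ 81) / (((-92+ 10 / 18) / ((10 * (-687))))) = 5082426 / 823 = 6175.49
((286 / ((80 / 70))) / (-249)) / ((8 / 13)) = -13013 / 7968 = -1.63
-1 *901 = -901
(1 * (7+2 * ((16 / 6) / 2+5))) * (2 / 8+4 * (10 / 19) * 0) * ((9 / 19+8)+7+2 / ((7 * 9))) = 273760 / 3591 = 76.24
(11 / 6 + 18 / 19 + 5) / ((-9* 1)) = -887 / 1026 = -0.86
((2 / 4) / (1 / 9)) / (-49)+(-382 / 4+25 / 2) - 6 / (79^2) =-50821051 / 611618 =-83.09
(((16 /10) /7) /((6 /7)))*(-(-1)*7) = 28 /15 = 1.87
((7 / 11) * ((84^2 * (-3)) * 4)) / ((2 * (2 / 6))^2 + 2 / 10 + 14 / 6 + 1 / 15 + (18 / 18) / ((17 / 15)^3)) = -32759490960 / 2268629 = -14440.22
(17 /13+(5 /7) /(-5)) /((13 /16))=1696 /1183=1.43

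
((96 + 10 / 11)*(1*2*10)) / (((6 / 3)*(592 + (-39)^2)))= 10660 / 23243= 0.46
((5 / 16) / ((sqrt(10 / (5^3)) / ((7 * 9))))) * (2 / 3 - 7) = -440.84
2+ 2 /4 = 2.50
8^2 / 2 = 32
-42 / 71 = -0.59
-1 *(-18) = 18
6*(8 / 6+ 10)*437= 29716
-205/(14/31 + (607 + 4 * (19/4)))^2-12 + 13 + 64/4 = 1282224359/75427280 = 17.00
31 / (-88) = -31 / 88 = -0.35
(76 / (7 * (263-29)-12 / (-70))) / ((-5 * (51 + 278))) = -19 / 673698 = -0.00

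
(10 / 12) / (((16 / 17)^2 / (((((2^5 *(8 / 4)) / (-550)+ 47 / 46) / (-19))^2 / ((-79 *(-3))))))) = 0.00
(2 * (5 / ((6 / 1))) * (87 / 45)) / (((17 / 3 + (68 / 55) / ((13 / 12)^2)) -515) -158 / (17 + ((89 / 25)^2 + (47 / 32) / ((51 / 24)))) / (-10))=-347861536165 / 54816209383956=-0.01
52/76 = 0.68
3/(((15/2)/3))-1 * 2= -4/5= -0.80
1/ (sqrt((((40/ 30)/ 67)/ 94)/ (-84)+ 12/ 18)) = 3*sqrt(11661408290)/ 264515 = 1.22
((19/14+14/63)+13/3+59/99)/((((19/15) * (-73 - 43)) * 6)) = -15035/2036496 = -0.01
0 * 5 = 0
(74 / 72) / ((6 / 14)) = 259 / 108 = 2.40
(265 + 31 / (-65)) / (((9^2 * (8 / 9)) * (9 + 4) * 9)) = 0.03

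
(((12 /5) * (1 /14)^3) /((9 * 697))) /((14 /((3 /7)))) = 1 /234289580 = 0.00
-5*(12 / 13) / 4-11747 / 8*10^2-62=-3819417 / 26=-146900.65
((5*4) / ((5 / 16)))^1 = 64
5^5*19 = 59375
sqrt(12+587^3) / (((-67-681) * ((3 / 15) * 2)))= -5 * sqrt(202262015) / 1496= -47.53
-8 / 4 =-2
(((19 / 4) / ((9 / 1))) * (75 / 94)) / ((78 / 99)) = 0.53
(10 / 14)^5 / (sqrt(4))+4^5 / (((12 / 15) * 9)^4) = 104538125 / 220541454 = 0.47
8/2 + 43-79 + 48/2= -8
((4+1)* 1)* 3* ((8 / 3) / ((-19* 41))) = -40 / 779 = -0.05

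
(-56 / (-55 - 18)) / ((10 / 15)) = 84 / 73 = 1.15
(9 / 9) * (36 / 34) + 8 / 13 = 1.67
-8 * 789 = -6312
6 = 6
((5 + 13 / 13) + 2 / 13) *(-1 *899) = -71920 / 13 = -5532.31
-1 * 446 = -446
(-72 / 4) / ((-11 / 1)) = 1.64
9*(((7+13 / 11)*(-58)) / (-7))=46980 / 77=610.13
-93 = -93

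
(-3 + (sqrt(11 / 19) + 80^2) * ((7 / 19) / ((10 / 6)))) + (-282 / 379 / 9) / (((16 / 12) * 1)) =21 * sqrt(209) / 1805 + 20330941 / 14402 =1411.84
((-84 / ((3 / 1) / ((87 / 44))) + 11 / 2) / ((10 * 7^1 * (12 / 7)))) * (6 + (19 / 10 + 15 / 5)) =-119573 / 26400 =-4.53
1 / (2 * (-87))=-1 / 174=-0.01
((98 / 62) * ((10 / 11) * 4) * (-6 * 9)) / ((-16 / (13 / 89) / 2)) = 171990 / 30349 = 5.67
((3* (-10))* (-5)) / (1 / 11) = 1650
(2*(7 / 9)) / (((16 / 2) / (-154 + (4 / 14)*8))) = -59 / 2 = -29.50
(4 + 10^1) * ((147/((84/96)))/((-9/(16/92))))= -3136/69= -45.45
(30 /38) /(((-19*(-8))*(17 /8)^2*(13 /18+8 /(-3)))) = -0.00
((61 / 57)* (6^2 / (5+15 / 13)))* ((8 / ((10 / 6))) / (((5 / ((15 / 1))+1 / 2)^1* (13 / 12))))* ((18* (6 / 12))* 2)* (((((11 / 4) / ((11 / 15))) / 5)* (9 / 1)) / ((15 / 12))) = 38421216 / 11875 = 3235.47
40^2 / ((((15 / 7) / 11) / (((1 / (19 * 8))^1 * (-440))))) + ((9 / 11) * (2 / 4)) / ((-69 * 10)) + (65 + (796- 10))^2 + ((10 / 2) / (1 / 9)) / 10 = 700430.06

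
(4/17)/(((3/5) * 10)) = 2/51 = 0.04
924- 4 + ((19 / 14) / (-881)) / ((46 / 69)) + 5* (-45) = 17144203 / 24668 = 695.00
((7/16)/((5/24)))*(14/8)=147/40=3.68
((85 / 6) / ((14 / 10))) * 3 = 425 / 14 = 30.36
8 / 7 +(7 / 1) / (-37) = 247 / 259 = 0.95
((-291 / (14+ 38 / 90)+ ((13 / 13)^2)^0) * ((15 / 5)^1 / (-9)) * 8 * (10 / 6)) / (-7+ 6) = -497840 / 5841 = -85.23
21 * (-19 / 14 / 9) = -19 / 6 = -3.17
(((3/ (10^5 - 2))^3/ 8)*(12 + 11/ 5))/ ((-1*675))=-71/ 999940001199992000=-0.00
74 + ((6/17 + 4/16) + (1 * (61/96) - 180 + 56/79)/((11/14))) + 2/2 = -9784157/64464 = -151.78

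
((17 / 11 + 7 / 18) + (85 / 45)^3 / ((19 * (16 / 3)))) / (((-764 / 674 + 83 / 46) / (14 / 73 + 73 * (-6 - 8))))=-13055834781500 / 4283753661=-3047.76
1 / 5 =0.20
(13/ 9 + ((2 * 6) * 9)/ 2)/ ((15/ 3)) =499/ 45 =11.09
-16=-16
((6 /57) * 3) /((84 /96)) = 48 /133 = 0.36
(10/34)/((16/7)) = 35/272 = 0.13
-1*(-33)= 33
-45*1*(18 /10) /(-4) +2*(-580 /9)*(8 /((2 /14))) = -259111 /36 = -7197.53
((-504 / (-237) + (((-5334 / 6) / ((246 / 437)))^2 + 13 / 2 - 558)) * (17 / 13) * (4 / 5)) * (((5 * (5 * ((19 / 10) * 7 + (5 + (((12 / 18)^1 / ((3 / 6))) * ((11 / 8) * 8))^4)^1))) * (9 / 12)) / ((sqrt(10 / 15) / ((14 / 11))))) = 4091512169468294715977 * sqrt(6) / 2839773816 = 3529195541954.08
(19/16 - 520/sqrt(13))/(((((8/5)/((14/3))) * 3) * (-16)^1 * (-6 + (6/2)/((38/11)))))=2527/179712 - 665 * sqrt(13)/1404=-1.69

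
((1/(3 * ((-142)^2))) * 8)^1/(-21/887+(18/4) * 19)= 3548/2293176105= 0.00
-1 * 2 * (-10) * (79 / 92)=17.17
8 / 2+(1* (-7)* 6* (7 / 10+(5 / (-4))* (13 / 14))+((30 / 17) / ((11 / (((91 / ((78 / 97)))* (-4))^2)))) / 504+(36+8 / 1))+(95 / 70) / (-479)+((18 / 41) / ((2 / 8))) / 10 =132.75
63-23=40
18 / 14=9 / 7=1.29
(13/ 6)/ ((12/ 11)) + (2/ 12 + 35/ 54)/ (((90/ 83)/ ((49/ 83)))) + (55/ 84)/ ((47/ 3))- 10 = -24075157/ 3197880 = -7.53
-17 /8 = -2.12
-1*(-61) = 61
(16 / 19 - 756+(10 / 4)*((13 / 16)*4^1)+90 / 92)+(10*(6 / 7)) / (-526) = -4801813967 / 6436136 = -746.07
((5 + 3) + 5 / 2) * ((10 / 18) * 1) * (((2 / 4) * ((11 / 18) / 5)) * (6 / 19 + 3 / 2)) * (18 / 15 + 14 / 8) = 1.91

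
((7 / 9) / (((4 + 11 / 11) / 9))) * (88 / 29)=616 / 145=4.25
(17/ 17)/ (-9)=-1/ 9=-0.11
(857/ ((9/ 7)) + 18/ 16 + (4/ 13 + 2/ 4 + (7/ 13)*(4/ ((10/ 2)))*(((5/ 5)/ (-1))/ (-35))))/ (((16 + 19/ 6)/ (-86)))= -51741943/ 17250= -2999.53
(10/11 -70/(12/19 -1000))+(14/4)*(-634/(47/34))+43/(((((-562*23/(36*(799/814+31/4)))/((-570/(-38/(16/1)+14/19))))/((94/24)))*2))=-4802221214949011/2072792768882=-2316.79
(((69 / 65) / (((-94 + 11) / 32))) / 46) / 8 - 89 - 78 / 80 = -3883369 / 43160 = -89.98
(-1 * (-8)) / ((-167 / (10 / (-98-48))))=40 / 12191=0.00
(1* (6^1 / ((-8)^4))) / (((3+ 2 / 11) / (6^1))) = 99 / 35840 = 0.00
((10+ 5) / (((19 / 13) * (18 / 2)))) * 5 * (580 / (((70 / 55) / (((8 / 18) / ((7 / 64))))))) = 10558.46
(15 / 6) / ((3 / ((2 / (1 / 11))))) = 55 / 3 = 18.33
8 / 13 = 0.62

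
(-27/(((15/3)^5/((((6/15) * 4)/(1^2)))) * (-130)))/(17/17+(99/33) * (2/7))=756/13203125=0.00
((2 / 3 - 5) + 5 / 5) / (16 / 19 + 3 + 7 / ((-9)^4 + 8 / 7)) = -4363825 / 5031279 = -0.87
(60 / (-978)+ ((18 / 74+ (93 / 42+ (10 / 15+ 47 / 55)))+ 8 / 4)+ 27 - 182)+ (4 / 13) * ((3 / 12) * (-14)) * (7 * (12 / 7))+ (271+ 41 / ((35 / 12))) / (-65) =-11590485139 / 69658050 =-166.39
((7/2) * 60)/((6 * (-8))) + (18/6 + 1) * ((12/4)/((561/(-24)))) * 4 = -9617/1496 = -6.43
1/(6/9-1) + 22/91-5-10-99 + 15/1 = -101.76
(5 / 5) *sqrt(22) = sqrt(22) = 4.69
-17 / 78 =-0.22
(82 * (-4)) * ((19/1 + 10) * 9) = -85608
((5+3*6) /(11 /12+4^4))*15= 4140 /3083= 1.34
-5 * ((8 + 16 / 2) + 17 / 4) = -405 / 4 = -101.25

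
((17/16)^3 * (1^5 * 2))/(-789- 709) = -4913/3067904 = -0.00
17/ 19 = 0.89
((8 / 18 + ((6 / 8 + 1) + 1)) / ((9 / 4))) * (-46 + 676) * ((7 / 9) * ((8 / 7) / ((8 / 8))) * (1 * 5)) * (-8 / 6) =-1288000 / 243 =-5300.41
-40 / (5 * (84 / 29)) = -58 / 21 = -2.76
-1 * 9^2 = -81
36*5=180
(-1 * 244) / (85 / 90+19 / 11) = -48312 / 529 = -91.33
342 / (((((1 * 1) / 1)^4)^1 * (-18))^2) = 19 / 18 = 1.06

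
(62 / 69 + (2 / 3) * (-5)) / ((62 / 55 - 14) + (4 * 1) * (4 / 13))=10010 / 47863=0.21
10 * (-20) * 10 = -2000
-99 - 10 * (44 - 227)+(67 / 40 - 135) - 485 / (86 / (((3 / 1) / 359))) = 986503259 / 617480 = 1597.63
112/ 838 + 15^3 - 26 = 1403287/ 419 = 3349.13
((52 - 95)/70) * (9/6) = -129/140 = -0.92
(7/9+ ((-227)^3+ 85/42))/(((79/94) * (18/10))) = -346350544675/44793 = -7732247.11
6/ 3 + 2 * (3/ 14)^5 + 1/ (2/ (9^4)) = 882703883/ 268912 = 3282.50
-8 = -8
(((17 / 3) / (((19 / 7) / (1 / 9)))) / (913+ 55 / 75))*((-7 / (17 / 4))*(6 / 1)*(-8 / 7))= 160 / 55803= 0.00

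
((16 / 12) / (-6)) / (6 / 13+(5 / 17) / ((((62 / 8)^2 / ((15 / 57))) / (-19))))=-212381 / 417699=-0.51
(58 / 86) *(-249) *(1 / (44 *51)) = -2407 / 32164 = -0.07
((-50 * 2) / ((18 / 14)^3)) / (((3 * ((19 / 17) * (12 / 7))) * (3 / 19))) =-1020425 / 19683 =-51.84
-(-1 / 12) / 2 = 1 / 24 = 0.04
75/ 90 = 0.83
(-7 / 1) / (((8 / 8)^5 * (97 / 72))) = -504 / 97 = -5.20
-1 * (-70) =70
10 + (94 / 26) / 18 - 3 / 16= 18745 / 1872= 10.01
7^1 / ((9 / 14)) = 98 / 9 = 10.89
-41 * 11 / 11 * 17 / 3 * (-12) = 2788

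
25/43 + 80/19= 3915/817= 4.79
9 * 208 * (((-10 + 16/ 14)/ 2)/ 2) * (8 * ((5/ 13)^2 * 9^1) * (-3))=12052800/ 91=132448.35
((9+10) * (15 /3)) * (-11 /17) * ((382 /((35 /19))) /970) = -758461 /57715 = -13.14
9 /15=0.60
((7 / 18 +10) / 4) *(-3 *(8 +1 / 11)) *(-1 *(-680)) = -128605 / 3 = -42868.33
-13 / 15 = -0.87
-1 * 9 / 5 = -9 / 5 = -1.80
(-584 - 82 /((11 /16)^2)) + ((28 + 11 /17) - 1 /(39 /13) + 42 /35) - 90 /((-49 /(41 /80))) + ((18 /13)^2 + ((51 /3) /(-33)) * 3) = -1485354384617 /2044082040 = -726.66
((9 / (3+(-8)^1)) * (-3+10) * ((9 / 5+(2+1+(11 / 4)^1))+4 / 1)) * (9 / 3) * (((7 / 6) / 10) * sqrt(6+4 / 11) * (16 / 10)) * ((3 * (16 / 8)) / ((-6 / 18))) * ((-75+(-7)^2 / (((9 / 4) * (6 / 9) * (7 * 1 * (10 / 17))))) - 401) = -195064443 * sqrt(770) / 3125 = -1732101.96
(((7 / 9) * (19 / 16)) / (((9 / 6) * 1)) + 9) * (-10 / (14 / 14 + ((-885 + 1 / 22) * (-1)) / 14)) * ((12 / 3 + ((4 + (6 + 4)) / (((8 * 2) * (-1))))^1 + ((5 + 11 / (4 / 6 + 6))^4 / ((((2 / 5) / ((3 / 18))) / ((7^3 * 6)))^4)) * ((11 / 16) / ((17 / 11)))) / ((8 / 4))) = -419049802589533658447965445 / 1189824823296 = -352194536863586.75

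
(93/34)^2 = 8649/1156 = 7.48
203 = 203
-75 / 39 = -25 / 13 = -1.92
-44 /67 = -0.66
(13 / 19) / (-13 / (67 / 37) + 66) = 871 / 74879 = 0.01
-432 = -432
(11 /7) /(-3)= -11 /21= -0.52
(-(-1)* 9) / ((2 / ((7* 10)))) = 315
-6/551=-0.01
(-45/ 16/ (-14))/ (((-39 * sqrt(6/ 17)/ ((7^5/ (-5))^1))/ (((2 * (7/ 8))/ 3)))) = 16807 * sqrt(102)/ 9984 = 17.00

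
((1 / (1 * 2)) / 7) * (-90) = -6.43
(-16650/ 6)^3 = -21369234375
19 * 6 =114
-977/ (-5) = 977/ 5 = 195.40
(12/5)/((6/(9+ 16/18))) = 178/45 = 3.96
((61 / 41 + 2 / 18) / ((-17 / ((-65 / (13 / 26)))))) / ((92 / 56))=1073800 / 144279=7.44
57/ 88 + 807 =807.65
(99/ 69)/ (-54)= -0.03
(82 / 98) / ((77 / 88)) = 328 / 343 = 0.96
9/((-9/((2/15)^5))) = -32/759375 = -0.00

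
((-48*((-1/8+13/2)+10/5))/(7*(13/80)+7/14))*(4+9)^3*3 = -211966560/131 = -1618065.34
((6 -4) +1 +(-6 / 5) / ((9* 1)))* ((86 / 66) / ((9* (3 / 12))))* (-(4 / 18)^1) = -14792 / 40095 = -0.37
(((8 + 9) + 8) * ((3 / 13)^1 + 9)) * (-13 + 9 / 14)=-259500 / 91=-2851.65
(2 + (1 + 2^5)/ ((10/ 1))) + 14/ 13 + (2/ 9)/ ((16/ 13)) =6.56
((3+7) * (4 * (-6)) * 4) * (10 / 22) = -4800 / 11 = -436.36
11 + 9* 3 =38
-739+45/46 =-33949/46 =-738.02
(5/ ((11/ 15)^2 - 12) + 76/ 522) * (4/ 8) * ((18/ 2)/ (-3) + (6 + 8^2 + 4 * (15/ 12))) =-782492/ 74791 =-10.46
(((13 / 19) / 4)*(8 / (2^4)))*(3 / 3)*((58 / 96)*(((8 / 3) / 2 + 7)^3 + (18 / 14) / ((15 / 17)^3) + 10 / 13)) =2588908967 / 86184000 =30.04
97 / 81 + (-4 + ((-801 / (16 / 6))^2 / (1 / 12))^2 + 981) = 24307629709459753 / 20736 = 1172242945093.55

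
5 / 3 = 1.67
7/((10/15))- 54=-87/2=-43.50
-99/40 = -2.48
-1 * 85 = -85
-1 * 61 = -61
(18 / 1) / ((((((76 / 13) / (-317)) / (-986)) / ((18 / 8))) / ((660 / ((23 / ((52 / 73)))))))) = 1411958201940 / 31901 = 44260625.12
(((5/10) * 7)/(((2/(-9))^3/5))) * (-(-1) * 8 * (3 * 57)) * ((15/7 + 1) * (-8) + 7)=79158465/2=39579232.50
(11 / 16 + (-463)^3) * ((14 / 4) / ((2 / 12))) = -33348956361 / 16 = -2084309772.56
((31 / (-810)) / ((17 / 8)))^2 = 15376 / 47403225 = 0.00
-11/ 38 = -0.29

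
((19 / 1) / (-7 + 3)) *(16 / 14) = -38 / 7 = -5.43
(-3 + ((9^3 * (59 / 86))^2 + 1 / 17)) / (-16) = -31448714257 / 2011712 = -15632.81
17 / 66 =0.26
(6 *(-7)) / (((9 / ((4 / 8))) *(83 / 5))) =-35 / 249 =-0.14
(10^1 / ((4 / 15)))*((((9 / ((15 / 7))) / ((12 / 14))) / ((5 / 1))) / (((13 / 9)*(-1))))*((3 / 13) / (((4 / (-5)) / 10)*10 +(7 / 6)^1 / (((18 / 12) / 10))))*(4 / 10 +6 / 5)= -35721 / 26533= -1.35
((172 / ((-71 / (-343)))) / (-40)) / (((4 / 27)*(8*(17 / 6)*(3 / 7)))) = -2787561 / 193120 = -14.43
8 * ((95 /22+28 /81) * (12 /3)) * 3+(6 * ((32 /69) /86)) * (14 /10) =447.78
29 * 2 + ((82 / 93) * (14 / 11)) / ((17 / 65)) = 1083298 / 17391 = 62.29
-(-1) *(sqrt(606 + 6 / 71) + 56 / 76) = 25.36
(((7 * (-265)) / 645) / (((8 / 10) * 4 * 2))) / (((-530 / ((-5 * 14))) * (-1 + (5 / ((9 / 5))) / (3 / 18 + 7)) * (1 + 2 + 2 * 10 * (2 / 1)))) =0.00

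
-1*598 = -598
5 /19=0.26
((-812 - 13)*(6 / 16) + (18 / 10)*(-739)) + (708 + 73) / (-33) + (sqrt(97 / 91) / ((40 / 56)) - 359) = -242669 / 120 + sqrt(8827) / 65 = -2020.80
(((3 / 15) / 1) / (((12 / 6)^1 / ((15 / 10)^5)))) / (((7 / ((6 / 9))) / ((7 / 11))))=81 / 1760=0.05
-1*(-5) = 5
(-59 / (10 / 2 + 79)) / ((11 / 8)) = -118 / 231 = -0.51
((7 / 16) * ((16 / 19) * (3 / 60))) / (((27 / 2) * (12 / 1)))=0.00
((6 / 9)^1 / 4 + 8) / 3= 49 / 18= 2.72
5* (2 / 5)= 2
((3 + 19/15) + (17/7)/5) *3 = 499/35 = 14.26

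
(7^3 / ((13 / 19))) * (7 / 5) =45619 / 65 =701.83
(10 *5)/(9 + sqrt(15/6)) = 900/157 -50 *sqrt(10)/157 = 4.73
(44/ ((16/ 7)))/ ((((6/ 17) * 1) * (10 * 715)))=119/ 15600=0.01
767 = 767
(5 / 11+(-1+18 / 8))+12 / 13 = 1503 / 572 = 2.63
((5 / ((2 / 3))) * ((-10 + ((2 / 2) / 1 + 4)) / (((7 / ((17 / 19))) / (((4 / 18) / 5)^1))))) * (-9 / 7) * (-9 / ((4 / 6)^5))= -557685 / 29792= -18.72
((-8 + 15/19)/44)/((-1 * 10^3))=137/836000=0.00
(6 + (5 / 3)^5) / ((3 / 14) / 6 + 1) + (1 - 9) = 71948 / 7047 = 10.21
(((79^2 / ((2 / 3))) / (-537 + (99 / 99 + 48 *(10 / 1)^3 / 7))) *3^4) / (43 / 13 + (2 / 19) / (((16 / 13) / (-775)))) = -1.90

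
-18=-18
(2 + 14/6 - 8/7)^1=67/21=3.19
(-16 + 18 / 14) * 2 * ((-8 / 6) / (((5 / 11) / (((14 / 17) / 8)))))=2266 / 255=8.89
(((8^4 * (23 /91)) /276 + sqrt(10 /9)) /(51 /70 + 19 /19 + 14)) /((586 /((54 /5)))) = 42 * sqrt(10) /107531 + 6144 /1397903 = 0.01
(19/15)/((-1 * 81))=-19/1215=-0.02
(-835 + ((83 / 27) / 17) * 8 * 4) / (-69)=380609 / 31671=12.02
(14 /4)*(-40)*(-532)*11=819280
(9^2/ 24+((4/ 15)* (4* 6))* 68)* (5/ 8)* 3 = 52629/ 64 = 822.33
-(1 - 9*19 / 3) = 56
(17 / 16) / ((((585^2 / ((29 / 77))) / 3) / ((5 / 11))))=493 / 309188880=0.00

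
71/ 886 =0.08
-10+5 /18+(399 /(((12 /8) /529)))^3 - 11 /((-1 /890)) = 50151558209834237 /18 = 2786197678324124.28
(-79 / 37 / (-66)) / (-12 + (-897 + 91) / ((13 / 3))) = -79 / 483516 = -0.00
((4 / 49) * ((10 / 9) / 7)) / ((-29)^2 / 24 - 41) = -320 / 147147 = -0.00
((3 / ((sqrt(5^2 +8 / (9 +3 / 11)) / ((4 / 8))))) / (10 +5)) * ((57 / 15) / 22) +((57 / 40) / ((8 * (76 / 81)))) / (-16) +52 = 19 * sqrt(67269) / 1450900 +1064717 / 20480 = 51.99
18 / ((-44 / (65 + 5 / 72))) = -4685 / 176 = -26.62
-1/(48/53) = -53/48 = -1.10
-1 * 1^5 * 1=-1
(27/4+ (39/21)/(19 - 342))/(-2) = -60995/18088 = -3.37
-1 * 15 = -15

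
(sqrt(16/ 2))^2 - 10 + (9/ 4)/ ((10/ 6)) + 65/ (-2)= -663/ 20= -33.15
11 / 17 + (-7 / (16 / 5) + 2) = 125 / 272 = 0.46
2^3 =8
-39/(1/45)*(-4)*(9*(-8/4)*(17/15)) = -143208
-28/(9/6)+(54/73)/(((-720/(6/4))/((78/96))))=-5232991/280320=-18.67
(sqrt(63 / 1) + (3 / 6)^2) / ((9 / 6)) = 5.46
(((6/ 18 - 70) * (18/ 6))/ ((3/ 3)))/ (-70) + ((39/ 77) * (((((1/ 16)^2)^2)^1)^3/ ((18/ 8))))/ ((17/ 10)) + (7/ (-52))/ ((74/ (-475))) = 1279274966343330456229/ 332296515208788049920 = 3.85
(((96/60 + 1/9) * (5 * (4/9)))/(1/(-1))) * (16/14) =-352/81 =-4.35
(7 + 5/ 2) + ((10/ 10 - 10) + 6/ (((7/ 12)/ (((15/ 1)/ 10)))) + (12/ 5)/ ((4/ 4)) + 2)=1423/ 70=20.33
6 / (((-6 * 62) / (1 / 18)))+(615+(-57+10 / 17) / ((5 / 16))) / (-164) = -5153617 / 1944630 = -2.65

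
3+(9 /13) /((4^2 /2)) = 321 /104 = 3.09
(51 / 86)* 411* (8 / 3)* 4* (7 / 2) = 391272 / 43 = 9099.35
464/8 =58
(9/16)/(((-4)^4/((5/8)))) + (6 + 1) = 229421/32768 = 7.00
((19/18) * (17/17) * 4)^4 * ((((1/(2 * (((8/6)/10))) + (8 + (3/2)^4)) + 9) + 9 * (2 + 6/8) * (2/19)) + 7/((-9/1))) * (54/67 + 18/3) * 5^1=394210599320/1318761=298924.98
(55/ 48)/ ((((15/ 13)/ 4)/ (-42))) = -1001/ 6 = -166.83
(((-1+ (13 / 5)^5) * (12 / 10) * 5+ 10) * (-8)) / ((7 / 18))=-322597152 / 21875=-14747.30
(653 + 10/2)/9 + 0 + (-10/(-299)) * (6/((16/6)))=393889/5382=73.19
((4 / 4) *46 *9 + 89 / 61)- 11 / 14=354131 / 854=414.67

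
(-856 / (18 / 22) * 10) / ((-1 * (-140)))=-4708 / 63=-74.73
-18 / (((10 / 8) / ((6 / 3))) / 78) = -11232 / 5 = -2246.40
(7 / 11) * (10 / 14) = 5 / 11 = 0.45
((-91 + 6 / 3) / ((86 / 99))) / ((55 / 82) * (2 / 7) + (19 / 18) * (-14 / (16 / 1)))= 182070504 / 1300793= 139.97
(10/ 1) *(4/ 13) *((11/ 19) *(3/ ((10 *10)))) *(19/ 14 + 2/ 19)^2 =4993593/ 43691830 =0.11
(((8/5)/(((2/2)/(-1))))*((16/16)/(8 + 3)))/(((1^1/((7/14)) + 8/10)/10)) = -40/77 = -0.52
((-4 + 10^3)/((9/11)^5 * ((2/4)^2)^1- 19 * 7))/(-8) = 80203398/85620083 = 0.94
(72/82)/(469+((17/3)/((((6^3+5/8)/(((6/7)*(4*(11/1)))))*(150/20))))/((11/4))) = 6550740/3499361849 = 0.00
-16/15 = -1.07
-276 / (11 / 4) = -1104 / 11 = -100.36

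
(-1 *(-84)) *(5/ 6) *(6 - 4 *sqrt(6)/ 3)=420 - 280 *sqrt(6)/ 3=191.38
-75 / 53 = -1.42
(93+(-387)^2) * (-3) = -449586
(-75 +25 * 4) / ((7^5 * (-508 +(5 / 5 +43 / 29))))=-145 / 49278124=-0.00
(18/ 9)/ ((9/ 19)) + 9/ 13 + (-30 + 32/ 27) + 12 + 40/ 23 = -82031/ 8073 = -10.16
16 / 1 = 16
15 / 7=2.14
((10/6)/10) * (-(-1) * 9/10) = 3/20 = 0.15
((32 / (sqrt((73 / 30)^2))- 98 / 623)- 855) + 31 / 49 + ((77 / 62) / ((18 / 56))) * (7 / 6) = -222992590193 / 266461461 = -836.87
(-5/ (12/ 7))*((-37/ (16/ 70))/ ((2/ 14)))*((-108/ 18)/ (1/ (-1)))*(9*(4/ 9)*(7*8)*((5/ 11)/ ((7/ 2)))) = 6345500/ 11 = 576863.64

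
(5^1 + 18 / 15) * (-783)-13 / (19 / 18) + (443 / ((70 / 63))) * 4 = -310851 / 95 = -3272.12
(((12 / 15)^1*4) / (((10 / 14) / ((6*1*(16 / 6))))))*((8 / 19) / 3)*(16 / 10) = 114688 / 7125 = 16.10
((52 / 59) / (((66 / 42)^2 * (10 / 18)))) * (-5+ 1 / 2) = -103194 / 35695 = -2.89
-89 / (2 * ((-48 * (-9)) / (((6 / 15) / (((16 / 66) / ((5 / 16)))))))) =-979 / 18432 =-0.05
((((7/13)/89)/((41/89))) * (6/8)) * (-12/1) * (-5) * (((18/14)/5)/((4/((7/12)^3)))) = 0.01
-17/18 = -0.94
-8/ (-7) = 8/ 7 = 1.14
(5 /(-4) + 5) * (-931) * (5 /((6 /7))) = -162925 /8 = -20365.62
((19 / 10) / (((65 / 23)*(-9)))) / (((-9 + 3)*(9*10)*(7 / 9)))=437 / 2457000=0.00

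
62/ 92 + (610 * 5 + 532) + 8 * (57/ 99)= 5445491/ 1518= 3587.28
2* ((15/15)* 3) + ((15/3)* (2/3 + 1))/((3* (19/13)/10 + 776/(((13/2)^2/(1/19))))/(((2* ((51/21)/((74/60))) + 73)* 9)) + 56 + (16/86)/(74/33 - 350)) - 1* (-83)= 186674622860798947/2093966617975373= 89.15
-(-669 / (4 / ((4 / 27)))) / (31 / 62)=446 / 9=49.56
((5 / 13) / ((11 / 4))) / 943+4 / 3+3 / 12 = 2562371 / 1618188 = 1.58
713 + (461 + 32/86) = 50498/43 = 1174.37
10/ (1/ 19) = 190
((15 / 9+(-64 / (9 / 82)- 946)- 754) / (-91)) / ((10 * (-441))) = -20533 / 3611790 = -0.01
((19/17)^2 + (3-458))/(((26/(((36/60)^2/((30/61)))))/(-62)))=371961591/469625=792.04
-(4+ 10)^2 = -196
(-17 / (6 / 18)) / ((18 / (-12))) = 34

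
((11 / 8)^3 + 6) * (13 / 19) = 57239 / 9728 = 5.88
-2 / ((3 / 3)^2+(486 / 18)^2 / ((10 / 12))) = -10 / 4379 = -0.00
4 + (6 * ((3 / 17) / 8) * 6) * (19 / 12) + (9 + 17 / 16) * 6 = 4463 / 68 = 65.63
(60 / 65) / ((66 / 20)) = 0.28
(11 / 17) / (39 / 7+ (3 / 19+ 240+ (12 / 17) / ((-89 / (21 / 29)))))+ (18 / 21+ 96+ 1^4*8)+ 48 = 1534357851881 / 10037682186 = 152.86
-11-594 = -605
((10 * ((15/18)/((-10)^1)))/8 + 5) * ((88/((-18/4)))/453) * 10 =-25850/12231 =-2.11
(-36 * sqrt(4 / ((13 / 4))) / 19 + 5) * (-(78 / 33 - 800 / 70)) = 3490 / 77 - 100512 * sqrt(13) / 19019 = 26.27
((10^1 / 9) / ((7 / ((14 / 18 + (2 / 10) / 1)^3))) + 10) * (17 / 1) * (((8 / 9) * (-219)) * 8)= -925457820032 / 3444525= -268675.02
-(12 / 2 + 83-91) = 2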